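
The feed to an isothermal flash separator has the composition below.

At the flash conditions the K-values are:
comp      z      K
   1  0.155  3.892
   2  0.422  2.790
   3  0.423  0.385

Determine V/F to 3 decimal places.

Iterate (Newton) starting at V/F = 0.5:
  V/F = 0.500: g = 0.2062, g' = -0.927 → V/F = 0.723
  V/F = 0.723: g = 0.0063, g' = -0.911 → V/F = 0.729
Converged at V/F = 0.729.

V/F = 0.729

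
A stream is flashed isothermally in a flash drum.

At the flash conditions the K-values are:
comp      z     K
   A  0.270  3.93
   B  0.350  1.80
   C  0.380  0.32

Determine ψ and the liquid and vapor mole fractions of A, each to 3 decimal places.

Let ψ = V/F and solve Σ zᵢ(Kᵢ−1)/(1+ψ(Kᵢ−1)) = 0.
Feasibility: ΣzᵢKᵢ = 1.813, Σzᵢ/Kᵢ = 1.451 — both > 1, two phases present.
Iterate (Newton) starting at ψ = 0.5:
  ψ = 0.500: g = 0.1294, g' = -0.899 → ψ = 0.644
  ψ = 0.644: g = -0.0008, g' = -0.932 → ψ = 0.643
Converged at ψ = 0.643.
Compositions from xᵢ = zᵢ/(1+ψ(Kᵢ−1)), yᵢ = Kᵢxᵢ:
  A: x = 0.094, y = 0.368
  B: x = 0.231, y = 0.416
  C: x = 0.675, y = 0.216

ψ = 0.643, x_A = 0.094, y_A = 0.368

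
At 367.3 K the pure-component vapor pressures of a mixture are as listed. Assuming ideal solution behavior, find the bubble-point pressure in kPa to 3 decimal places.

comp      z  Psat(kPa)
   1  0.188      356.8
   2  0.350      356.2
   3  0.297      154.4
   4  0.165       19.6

At the bubble point ψ → 0, so ΣzᵢKᵢ = 1 with Kᵢ = Pᵢˢᵃᵗ/P ⇒ P = ΣzᵢPᵢˢᵃᵗ.
P = 0.188·356.8 + 0.350·356.2 + 0.297·154.4 + 0.165·19.6 = 240.839 kPa

Pbub = 240.839 kPa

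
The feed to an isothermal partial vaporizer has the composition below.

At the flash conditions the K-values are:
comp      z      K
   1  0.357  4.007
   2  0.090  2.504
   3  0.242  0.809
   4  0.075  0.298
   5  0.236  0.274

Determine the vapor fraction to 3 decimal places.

Iterate (Newton) starting at ψ = 0.5:
  ψ = 0.500: g = 0.1049, g' = -0.986 → ψ = 0.606
  ψ = 0.606: g = 0.0011, g' = -0.981 → ψ = 0.607
Converged at ψ = 0.607.

ψ = 0.607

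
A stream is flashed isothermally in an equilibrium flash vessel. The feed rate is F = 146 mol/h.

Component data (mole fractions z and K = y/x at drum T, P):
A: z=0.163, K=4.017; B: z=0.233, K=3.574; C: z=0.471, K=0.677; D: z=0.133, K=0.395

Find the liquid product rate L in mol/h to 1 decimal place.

Iterate (Newton) starting at ψ = 0.44:
  ψ = 0.440: g = 0.2055, g' = -0.771 → ψ = 0.707
  ψ = 0.707: g = 0.0320, g' = -0.577 → ψ = 0.762
  ψ = 0.762: g = 0.0003, g' = -0.566 → ψ = 0.763
Converged at ψ = 0.763.
Then V = ψ·F = 0.7629·146 = 111.4 mol/h and L = F − V = 34.6 mol/h.

L = 34.6 mol/h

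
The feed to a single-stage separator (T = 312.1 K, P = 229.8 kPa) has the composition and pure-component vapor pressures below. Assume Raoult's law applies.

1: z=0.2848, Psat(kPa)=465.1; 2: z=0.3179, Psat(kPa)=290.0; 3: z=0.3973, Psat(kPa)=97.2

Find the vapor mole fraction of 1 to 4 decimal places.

Raoult's law: Kᵢ = Pᵢˢᵃᵗ/P = Pᵢˢᵃᵗ/229.8.
  K_1 = 465.1/229.8 = 2.023934, K_2 = 290.0/229.8 = 1.261967, K_3 = 97.2/229.8 = 0.422977
Material balance + equilibrium reduce to Σ zᵢ(Kᵢ−1)/(1+V/F(Kᵢ−1)) = 0.
Check two-phase: ΣzᵢKᵢ = 1.1456 > 1 and Σzᵢ/Kᵢ = 1.3319 > 1, so g(0) = 0.1456 > 0 and g(1) = -0.3319 < 0.
Newton iteration, V/F⁰ = 0.5:
  V/F = 0.5000: g = -0.05571, g' = -0.4090 → V/F = 0.3638
  V/F = 0.3638: g = -0.00166, g' = -0.3886 → V/F = 0.3595
Converged at V/F = 0.3595.
Compositions from xᵢ = zᵢ/(1+V/F(Kᵢ−1)), yᵢ = Kᵢxᵢ:
  1: x = 0.2082, y = 0.4213
  2: x = 0.2905, y = 0.3666
  3: x = 0.5013, y = 0.2120

y_1 = 0.4213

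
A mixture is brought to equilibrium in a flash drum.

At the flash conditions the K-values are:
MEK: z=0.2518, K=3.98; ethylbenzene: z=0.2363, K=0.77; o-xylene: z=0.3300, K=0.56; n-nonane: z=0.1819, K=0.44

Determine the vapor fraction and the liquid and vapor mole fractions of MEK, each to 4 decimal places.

ψ = 0.3637, x_MEK = 0.1208, y_MEK = 0.4809

Iterate (Newton) starting at ψ = 0.49:
  ψ = 0.4900: g = -0.08175, g' = -0.5975 → ψ = 0.3532
  ψ = 0.3532: g = 0.00754, g' = -0.7238 → ψ = 0.3636
  ψ = 0.3636: g = 0.00007, g' = -0.7105 → ψ = 0.3637
Converged at ψ = 0.3637.
Compositions from xᵢ = zᵢ/(1+ψ(Kᵢ−1)), yᵢ = Kᵢxᵢ:
  MEK: x = 0.1208, y = 0.4809
  ethylbenzene: x = 0.2579, y = 0.1986
  o-xylene: x = 0.3929, y = 0.2200
  n-nonane: x = 0.2284, y = 0.1005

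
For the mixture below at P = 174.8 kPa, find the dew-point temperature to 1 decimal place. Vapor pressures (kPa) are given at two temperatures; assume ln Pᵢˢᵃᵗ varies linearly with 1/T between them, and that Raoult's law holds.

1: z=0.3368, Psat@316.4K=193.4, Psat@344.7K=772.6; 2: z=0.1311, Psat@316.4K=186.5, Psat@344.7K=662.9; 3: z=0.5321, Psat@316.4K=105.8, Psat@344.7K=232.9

Dew-point temperature: Σzᵢ·P/Pᵢˢᵃᵗ(T) = 1. Interpolate ln Pᵢˢᵃᵗ = aᵢ + bᵢ/T.
  T = 316.4 K: ΣzᵢP/Pᵢˢᵃᵗ = 1.3064
  T = 344.7 K: ΣzᵢP/Pᵢˢᵃᵗ = 0.5101
  T = 330.5 K: ΣzᵢP/Pᵢˢᵃᵗ = 0.7952
  T = 323.4 K: ΣzᵢP/Pᵢˢᵃᵗ = 1.0133
  T = 326.9 K: ΣzᵢP/Pᵢˢᵃᵗ = 0.8975
  T = 325.1 K: ΣzᵢP/Pᵢˢᵃᵗ = 0.9548
Interpolating between 323.4 K and 325.1 K gives T ≈ 323.8 K.

T = 323.8 K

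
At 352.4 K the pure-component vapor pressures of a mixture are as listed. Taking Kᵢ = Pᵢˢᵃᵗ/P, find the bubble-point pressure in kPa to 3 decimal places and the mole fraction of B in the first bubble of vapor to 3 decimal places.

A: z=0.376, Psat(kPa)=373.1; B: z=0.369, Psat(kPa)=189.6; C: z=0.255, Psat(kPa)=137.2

Pbub = 245.234 kPa, y_B = 0.285

At the bubble point ψ → 0, so ΣzᵢKᵢ = 1 with Kᵢ = Pᵢˢᵃᵗ/P ⇒ P = ΣzᵢPᵢˢᵃᵗ.
P = 0.376·373.1 + 0.369·189.6 + 0.255·137.2 = 245.234 kPa
yᵢ = zᵢPᵢˢᵃᵗ/P ⇒ y_B = 0.369·189.6/245.234 = 0.285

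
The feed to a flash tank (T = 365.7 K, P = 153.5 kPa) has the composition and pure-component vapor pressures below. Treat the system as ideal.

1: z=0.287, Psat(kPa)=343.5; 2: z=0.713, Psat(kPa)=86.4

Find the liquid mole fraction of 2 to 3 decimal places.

x_2 = 0.739

Raoult's law: Kᵢ = Pᵢˢᵃᵗ/P = Pᵢˢᵃᵗ/153.5.
  K_1 = 343.5/153.5 = 2.23779, K_2 = 86.4/153.5 = 0.56287
Material balance + equilibrium reduce to Σ zᵢ(Kᵢ−1)/(1+ψ(Kᵢ−1)) = 0.
g(0) = ΣzᵢKᵢ − 1 = 0.044 and g(1) = 1 − Σzᵢ/Kᵢ = -0.395, so a root lies in (0, 1).
Binary case is linear: z₁(K₁−1)(1+ψ(K₂−1)) + z₂(K₂−1)(1+ψ(K₁−1)) = 0
⇒ ψ = [z₁(K₁−1)+z₂(K₂−1)] / [−(K₁−1)(K₂−1)] = 0.0436/0.5411 = 0.081
Compositions from xᵢ = zᵢ/(1+ψ(Kᵢ−1)), yᵢ = Kᵢxᵢ:
  1: x = 0.261, y = 0.584
  2: x = 0.739, y = 0.416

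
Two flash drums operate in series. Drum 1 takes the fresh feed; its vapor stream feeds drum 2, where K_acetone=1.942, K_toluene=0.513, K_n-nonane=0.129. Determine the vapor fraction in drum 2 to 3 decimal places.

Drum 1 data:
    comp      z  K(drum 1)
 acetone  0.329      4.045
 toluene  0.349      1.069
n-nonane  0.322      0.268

Drum 1:
Let ψ₁ = V/F and solve Σ zᵢ(Kᵢ−1)/(1+ψ₁(Kᵢ−1)) = 0.
g(0) = ΣzᵢKᵢ − 1 = 0.790 and g(1) = 1 − Σzᵢ/Kᵢ = -0.609, so a root lies in (0, 1).
Newton–Raphson from ψ₁ = 0.48:
  ψ₁ = 0.480: g = 0.0669, g' = -0.915 → ψ₁ = 0.553
  ψ₁ = 0.553: g = 0.0004, g' = -0.912 → ψ₁ = 0.554
Converged at ψ₁ = 0.554.
Drum-1 compositions:
  acetone: x = 0.123, y = 0.496
  toluene: x = 0.336, y = 0.359
  n-nonane: x = 0.541, y = 0.145
Drum-2 feed = drum-1 vapor: z₂ = (0.4956, 0.3594, 0.1451).
Drum 2:
Material balance + equilibrium reduce to Σ zᵢ(Kᵢ−1)/(1+ψ₂(Kᵢ−1)) = 0.
Check two-phase: ΣzᵢKᵢ = 1.165 > 1 and Σzᵢ/Kᵢ = 2.080 > 1, so g(0) = 0.165 > 0 and g(1) = -1.080 < 0.
Newton–Raphson from ψ₂ = 0.5:
  ψ₂ = 0.500: g = -0.1378, g' = -0.698 → ψ₂ = 0.302
  ψ₂ = 0.302: g = -0.0134, g' = -0.586 → ψ₂ = 0.279
Converged at ψ₂ = 0.279.
  acetone: x = 0.392, y = 0.762
  toluene: x = 0.416, y = 0.213
  n-nonane: x = 0.192, y = 0.025

V/F (drum 2) = 0.279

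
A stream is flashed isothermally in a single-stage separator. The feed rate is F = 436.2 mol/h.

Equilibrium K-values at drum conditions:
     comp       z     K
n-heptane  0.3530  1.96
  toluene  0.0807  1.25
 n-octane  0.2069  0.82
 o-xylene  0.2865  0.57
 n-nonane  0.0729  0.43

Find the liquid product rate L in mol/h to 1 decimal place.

L = 231.6 mol/h

Let ψ = V/F and solve Σ zᵢ(Kᵢ−1)/(1+ψ(Kᵢ−1)) = 0.
Feasibility: ΣzᵢKᵢ = 1.1571, Σzᵢ/Kᵢ = 1.1691 — both > 1, two phases present.
Iterate (Newton) starting at ψ = 0.5:
  ψ = 0.5000: g = -0.00907, g' = -0.2929 → ψ = 0.4690
  ψ = 0.4690: g = 0.00001, g' = -0.2940 → ψ = 0.4691
Converged at ψ = 0.4691.
Then V = ψ·F = 0.4691·436.2 = 204.6 mol/h and L = F − V = 231.6 mol/h.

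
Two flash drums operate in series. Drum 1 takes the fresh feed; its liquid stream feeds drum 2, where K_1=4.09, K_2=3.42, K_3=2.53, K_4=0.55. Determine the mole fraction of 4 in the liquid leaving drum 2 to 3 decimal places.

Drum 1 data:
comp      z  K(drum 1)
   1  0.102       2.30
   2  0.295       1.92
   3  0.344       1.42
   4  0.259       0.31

x_4 (drum 2) = 0.811

Drum 1:
Rachford–Rice: g(ψ₁) = Σ zᵢ(Kᵢ−1)/(1+ψ₁(Kᵢ−1)) = 0.
Feasibility: ΣzᵢKᵢ = 1.370, Σzᵢ/Kᵢ = 1.276 — both > 1, two phases present.
Newton iteration, ψ₁⁰ = 0.34:
  ψ₁ = 0.340: g = 0.1916, g' = -0.485 → ψ₁ = 0.735
  ψ₁ = 0.735: g = -0.0227, g' = -0.677 → ψ₁ = 0.702
  ψ₁ = 0.702: g = -0.0007, g' = -0.639 → ψ₁ = 0.701
Converged at ψ₁ = 0.701.
Drum-1 compositions:
  1: x = 0.053, y = 0.123
  2: x = 0.179, y = 0.344
  3: x = 0.266, y = 0.377
  4: x = 0.501, y = 0.155
Drum-2 feed = drum-1 liquid: z₂ = (0.0534, 0.1794, 0.2658, 0.5015).
Drum 2:
Newton iteration, ψ₂⁰ = 0.69:
  ψ₂ = 0.690: g = 0.0858, g' = -0.560 → ψ₂ = 0.843
  ψ₂ = 0.843: g = 0.0025, g' = -0.535 → ψ₂ = 0.848
Converged at ψ₂ = 0.848.
  1: x = 0.015, y = 0.060
  2: x = 0.059, y = 0.201
  3: x = 0.116, y = 0.293
  4: x = 0.811, y = 0.446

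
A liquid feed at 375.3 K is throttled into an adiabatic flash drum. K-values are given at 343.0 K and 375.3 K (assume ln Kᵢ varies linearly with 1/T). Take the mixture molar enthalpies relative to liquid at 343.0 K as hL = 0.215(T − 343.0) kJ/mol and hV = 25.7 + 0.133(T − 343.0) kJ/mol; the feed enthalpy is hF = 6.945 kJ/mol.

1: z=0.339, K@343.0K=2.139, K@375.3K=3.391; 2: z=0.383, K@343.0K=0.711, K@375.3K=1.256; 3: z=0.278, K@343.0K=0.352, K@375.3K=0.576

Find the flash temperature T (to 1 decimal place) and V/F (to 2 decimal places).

Adiabatic flash: solve Rachford–Rice at each trial T, then check hF = ψ·hV(T) + (1−ψ)·hL(T).
  T = 343.0 K: K = (2.139, 0.711, 0.352), RR gives ψ = 0.179, H_out = 4.612 kJ/mol
  T = 375.3 K: K = (3.391, 1.256, 0.576), RR gives ψ = 1.000, H_out = 29.996 kJ/mol
  T = 359.1 K: K = (2.719, 0.956, 0.455), RR gives ψ = 0.705, H_out = 20.657 kJ/mol
  T = 351.1 K: K = (2.420, 0.828, 0.402), RR gives ψ = 0.439, H_out = 12.720 kJ/mol
  T = 347.1 K: K = (2.279, 0.769, 0.377), RR gives ψ = 0.310, H_out = 8.755 kJ/mol
  T = 345.1 K: K = (2.210, 0.740, 0.364), RR gives ψ = 0.247, H_out = 6.750 kJ/mol
Linear interpolation between T = 345.1 (H_out = 6.750) and T = 347.1 (H_out = 8.755) on hF = 6.945 gives T ≈ 345.3 K, at which ψ = 0.25.

T = 345.3 K, V/F = 0.25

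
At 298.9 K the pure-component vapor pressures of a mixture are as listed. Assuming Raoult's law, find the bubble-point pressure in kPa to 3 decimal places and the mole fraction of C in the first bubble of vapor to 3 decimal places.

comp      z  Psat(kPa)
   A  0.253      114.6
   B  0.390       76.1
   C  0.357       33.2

At the bubble point ψ → 0, so ΣzᵢKᵢ = 1 with Kᵢ = Pᵢˢᵃᵗ/P ⇒ P = ΣzᵢPᵢˢᵃᵗ.
P = 0.253·114.6 + 0.390·76.1 + 0.357·33.2 = 70.525 kPa
yᵢ = zᵢPᵢˢᵃᵗ/P ⇒ y_C = 0.357·33.2/70.525 = 0.168

Pbub = 70.525 kPa, y_C = 0.168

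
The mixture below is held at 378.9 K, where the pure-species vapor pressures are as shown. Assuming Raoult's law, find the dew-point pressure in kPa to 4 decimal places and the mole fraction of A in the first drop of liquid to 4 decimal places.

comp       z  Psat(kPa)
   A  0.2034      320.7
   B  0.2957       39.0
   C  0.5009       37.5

At the dew point ψ → 1, so Σzᵢ/Kᵢ = 1 with Kᵢ = Pᵢˢᵃᵗ/P ⇒ 1/P = Σzᵢ/Pᵢˢᵃᵗ.
1/P = 0.2034/320.7 + 0.2957/39.0 + 0.5009/37.5 = 0.0215736 ⇒ P = 46.3529 kPa
xᵢ = zᵢP/Pᵢˢᵃᵗ ⇒ x_A = 0.2034·46.3529/320.7 = 0.0294

Pdew = 46.3529 kPa, x_A = 0.0294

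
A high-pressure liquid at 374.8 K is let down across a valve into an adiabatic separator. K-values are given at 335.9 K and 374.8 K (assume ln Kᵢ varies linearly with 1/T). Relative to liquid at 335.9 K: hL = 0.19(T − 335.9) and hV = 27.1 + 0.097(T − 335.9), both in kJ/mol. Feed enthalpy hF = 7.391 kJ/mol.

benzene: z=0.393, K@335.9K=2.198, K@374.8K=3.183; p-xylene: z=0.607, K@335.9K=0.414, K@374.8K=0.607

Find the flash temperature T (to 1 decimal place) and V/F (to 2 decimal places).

Adiabatic flash: solve Rachford–Rice at each trial T, then check hF = ψ·hV(T) + (1−ψ)·hL(T).
  T = 335.9 K: K = (2.198, 0.414), RR gives ψ = 0.164, H_out = 4.444 kJ/mol
  T = 374.8 K: K = (3.183, 0.607), RR gives ψ = 0.722, H_out = 24.344 kJ/mol
  T = 355.4 K: K = (2.673, 0.507), RR gives ψ = 0.434, H_out = 14.682 kJ/mol
  T = 345.6 K: K = (2.429, 0.459), RR gives ψ = 0.302, H_out = 9.754 kJ/mol
  T = 340.8 K: K = (2.314, 0.437), RR gives ψ = 0.235, H_out = 7.204 kJ/mol
  T = 343.2 K: K = (2.371, 0.448), RR gives ψ = 0.269, H_out = 8.495 kJ/mol
Linear interpolation between T = 340.8 (H_out = 7.204) and T = 343.2 (H_out = 8.495) on hF = 7.391 gives T ≈ 341.1 K, at which ψ = 0.24.

T = 341.1 K, V/F = 0.24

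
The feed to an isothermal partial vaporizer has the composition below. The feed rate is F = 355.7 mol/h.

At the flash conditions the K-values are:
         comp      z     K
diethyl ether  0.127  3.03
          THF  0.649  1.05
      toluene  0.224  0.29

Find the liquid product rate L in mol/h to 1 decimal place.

Let β = V/F and solve Σ zᵢ(Kᵢ−1)/(1+β(Kᵢ−1)) = 0.
Check two-phase: ΣzᵢKᵢ = 1.131 > 1 and Σzᵢ/Kᵢ = 1.432 > 1, so g(0) = 0.131 > 0 and g(1) = -0.432 < 0.
Newton iteration, β⁰ = 0.39:
  β = 0.390: g = -0.0442, g' = -0.381 → β = 0.274
  β = 0.274: g = 0.0003, g' = -0.392 → β = 0.275
Converged at β = 0.275.
Then V = β·F = 0.2746·355.7 = 97.7 mol/h and L = F − V = 258.0 mol/h.

L = 258.0 mol/h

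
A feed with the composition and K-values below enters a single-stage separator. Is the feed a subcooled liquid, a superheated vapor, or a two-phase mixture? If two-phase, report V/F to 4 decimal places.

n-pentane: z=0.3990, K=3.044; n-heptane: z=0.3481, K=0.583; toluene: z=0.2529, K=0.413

ΣzᵢKᵢ = 1.5219; Σzᵢ/Kᵢ = 1.3405.
Both exceed 1, so a two-phase solution exists.
Rachford–Rice: g(ψ) = Σ zᵢ(Kᵢ−1)/(1+ψ(Kᵢ−1)) = 0.
Newton–Raphson from ψ = 0.43:
  ψ = 0.4300: g = 0.05861, g' = -0.7180 → ψ = 0.5116
  ψ = 0.5116: g = 0.00195, g' = -0.6741 → ψ = 0.5145
Converged at ψ = 0.5145.

two-phase, V/F = 0.5145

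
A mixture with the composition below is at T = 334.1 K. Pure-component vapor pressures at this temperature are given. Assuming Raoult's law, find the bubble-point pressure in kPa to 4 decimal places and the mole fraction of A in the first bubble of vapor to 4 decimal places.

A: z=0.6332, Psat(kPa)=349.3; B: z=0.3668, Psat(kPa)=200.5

At the bubble point ψ → 0, so ΣzᵢKᵢ = 1 with Kᵢ = Pᵢˢᵃᵗ/P ⇒ P = ΣzᵢPᵢˢᵃᵗ.
P = 0.6332·349.3 + 0.3668·200.5 = 294.7202 kPa
yᵢ = zᵢPᵢˢᵃᵗ/P ⇒ y_A = 0.6332·349.3/294.7202 = 0.7505

Pbub = 294.7202 kPa, y_A = 0.7505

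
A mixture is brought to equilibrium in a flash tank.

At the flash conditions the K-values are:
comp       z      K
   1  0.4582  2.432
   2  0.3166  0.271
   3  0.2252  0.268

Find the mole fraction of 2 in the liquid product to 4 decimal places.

Material balance + equilibrium reduce to Σ zᵢ(Kᵢ−1)/(1+β(Kᵢ−1)) = 0.
g(0) = ΣzᵢKᵢ − 1 = 0.2605 and g(1) = 1 − Σzᵢ/Kᵢ = -1.1970, so a root lies in (0, 1).
Newton iteration, β⁰ = 0.34:
  β = 0.3400: g = -0.08504, g' = -0.9363 → β = 0.2492
  β = 0.2492: g = -0.00007, g' = -0.9421 → β = 0.2491
Converged at β = 0.2491.
Compositions from xᵢ = zᵢ/(1+β(Kᵢ−1)), yᵢ = Kᵢxᵢ:
  1: x = 0.3377, y = 0.8214
  2: x = 0.3869, y = 0.1048
  3: x = 0.2754, y = 0.0738

x_2 = 0.3869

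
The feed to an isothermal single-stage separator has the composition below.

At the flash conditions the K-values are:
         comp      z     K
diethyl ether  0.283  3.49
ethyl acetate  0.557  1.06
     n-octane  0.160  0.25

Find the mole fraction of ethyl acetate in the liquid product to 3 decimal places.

Material balance + equilibrium reduce to Σ zᵢ(Kᵢ−1)/(1+V/F(Kᵢ−1)) = 0.
Check two-phase: ΣzᵢKᵢ = 1.618 > 1 and Σzᵢ/Kᵢ = 1.247 > 1, so g(0) = 0.618 > 0 and g(1) = -0.247 < 0.
Newton–Raphson from V/F = 0.43:
  V/F = 0.430: g = 0.1958, g' = -0.607 → V/F = 0.752
  V/F = 0.752: g = 0.0018, g' = -0.688 → V/F = 0.755
Converged at V/F = 0.755.
Compositions from xᵢ = zᵢ/(1+V/F(Kᵢ−1)), yᵢ = Kᵢxᵢ:
  diethyl ether: x = 0.098, y = 0.343
  ethyl acetate: x = 0.533, y = 0.565
  n-octane: x = 0.369, y = 0.092

x_ethyl acetate = 0.533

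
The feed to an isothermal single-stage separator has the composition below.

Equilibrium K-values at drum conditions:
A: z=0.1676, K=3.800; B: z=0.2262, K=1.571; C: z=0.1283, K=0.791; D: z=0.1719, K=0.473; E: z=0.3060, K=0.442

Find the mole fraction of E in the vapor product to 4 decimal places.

y_E = 0.1667

Rachford–Rice: g(ψ) = Σ zᵢ(Kᵢ−1)/(1+ψ(Kᵢ−1)) = 0.
g(0) = ΣzᵢKᵢ − 1 = 0.3103 and g(1) = 1 − Σzᵢ/Kᵢ = -0.4060, so a root lies in (0, 1).
Iterate (Newton) starting at ψ = 0.5:
  ψ = 0.5000: g = -0.09376, g' = -0.5510 → ψ = 0.3298
  ψ = 0.3298: g = 0.00493, g' = -0.6269 → ψ = 0.3377
  ψ = 0.3377: g = 0.00002, g' = -0.6208 → ψ = 0.3378
Converged at ψ = 0.3378.
Compositions from xᵢ = zᵢ/(1+ψ(Kᵢ−1)), yᵢ = Kᵢxᵢ:
  A: x = 0.0861, y = 0.3273
  B: x = 0.1896, y = 0.2979
  C: x = 0.1380, y = 0.1092
  D: x = 0.2091, y = 0.0989
  E: x = 0.3771, y = 0.1667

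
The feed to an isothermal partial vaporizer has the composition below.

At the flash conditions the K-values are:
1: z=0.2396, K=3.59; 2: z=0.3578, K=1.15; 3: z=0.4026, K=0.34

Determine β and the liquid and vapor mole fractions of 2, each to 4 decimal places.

Let β = V/F and solve Σ zᵢ(Kᵢ−1)/(1+β(Kᵢ−1)) = 0.
g(0) = ΣzᵢKᵢ − 1 = 0.4085 and g(1) = 1 − Σzᵢ/Kᵢ = -0.5620, so a root lies in (0, 1).
Newton iteration, β⁰ = 0.52:
  β = 0.5200: g = -0.09035, g' = -0.7053 → β = 0.3919
  β = 0.3919: g = 0.00023, g' = -0.7221 → β = 0.3922
Converged at β = 0.3922.
Compositions from xᵢ = zᵢ/(1+β(Kᵢ−1)), yᵢ = Kᵢxᵢ:
  1: x = 0.1189, y = 0.4267
  2: x = 0.3379, y = 0.3886
  3: x = 0.5432, y = 0.1847

β = 0.3922, x_2 = 0.3379, y_2 = 0.3886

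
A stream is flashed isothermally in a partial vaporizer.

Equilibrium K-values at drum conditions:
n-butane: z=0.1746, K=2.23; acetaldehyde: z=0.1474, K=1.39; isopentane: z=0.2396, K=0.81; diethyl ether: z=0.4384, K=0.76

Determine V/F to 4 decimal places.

V/F = 0.5722

Iterate (Newton) starting at V/F = 0.49:
  V/F = 0.4900: g = 0.01282, g' = -0.1616 → V/F = 0.5694
  V/F = 0.5694: g = 0.00043, g' = -0.1511 → V/F = 0.5722
Converged at V/F = 0.5722.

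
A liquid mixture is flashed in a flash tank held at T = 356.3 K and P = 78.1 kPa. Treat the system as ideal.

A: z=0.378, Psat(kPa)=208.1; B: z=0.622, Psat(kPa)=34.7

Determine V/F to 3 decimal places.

V/F = 0.307

Raoult's law: Kᵢ = Pᵢˢᵃᵗ/P = Pᵢˢᵃᵗ/78.1.
  K_A = 208.1/78.1 = 2.66453, K_B = 34.7/78.1 = 0.44430
Rachford–Rice: g(V/F) = Σ zᵢ(Kᵢ−1)/(1+V/F(Kᵢ−1)) = 0.
Feasibility: ΣzᵢKᵢ = 1.284, Σzᵢ/Kᵢ = 1.542 — both > 1, two phases present.
Iterate (Newton) starting at V/F = 0.5:
  V/F = 0.500: g = -0.1352, g' = -0.680 → V/F = 0.301
  V/F = 0.301: g = 0.0040, g' = -0.742 → V/F = 0.307
Converged at V/F = 0.307.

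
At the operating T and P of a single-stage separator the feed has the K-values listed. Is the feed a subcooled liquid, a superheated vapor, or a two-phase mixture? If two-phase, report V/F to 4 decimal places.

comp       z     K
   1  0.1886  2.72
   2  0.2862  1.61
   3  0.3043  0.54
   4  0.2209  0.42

two-phase, V/F = 0.3880

ΣzᵢKᵢ = 1.2309; Σzᵢ/Kᵢ = 1.3366.
Both exceed 1, so a two-phase solution exists.
Newton iteration, ψ⁰ = 0.5:
  ψ = 0.5000: g = -0.05406, g' = -0.4798 → ψ = 0.3873
  ψ = 0.3873: g = 0.00033, g' = -0.4896 → ψ = 0.3880
Converged at ψ = 0.3880.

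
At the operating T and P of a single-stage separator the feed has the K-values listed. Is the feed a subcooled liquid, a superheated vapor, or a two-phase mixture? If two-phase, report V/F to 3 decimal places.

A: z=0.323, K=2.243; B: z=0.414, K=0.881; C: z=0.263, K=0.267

ΣzᵢKᵢ = 1.159; Σzᵢ/Kᵢ = 1.599.
Both exceed 1, so a two-phase solution exists.
Let ψ = V/F and solve Σ zᵢ(Kᵢ−1)/(1+ψ(Kᵢ−1)) = 0.
Iterate (Newton) starting at ψ = 0.5:
  ψ = 0.500: g = -0.1091, g' = -0.549 → ψ = 0.301
  ψ = 0.301: g = -0.0063, g' = -0.503 → ψ = 0.289
Converged at ψ = 0.289.

two-phase, V/F = 0.289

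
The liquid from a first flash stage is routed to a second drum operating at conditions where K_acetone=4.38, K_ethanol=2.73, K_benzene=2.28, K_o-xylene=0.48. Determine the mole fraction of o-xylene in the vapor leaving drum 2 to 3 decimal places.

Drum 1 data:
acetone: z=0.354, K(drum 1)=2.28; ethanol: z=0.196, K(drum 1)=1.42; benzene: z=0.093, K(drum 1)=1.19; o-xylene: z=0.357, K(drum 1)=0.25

Drum 1:
Let ψ₁ = V/F and solve Σ zᵢ(Kᵢ−1)/(1+ψ₁(Kᵢ−1)) = 0.
g(0) = ΣzᵢKᵢ − 1 = 0.285 and g(1) = 1 − Σzᵢ/Kᵢ = -0.799, so a root lies in (0, 1).
Newton iteration, ψ₁⁰ = 0.47:
  ψ₁ = 0.470: g = -0.0456, g' = -0.732 → ψ₁ = 0.408
  ψ₁ = 0.408: g = -0.0012, g' = -0.695 → ψ₁ = 0.406
Converged at ψ₁ = 0.406.
Drum-1 compositions:
  acetone: x = 0.233, y = 0.531
  ethanol: x = 0.167, y = 0.238
  benzene: x = 0.086, y = 0.103
  o-xylene: x = 0.513, y = 0.128
Drum-2 feed = drum-1 liquid: z₂ = (0.2330, 0.1675, 0.0863, 0.5132).
Drum 2:
Material balance + equilibrium reduce to Σ zᵢ(Kᵢ−1)/(1+ψ₂(Kᵢ−1)) = 0.
g(0) = ΣzᵢKᵢ − 1 = 0.921 and g(1) = 1 − Σzᵢ/Kᵢ = -0.222, so a root lies in (0, 1).
Newton iteration, ψ₂⁰ = 0.5:
  ψ₂ = 0.500: g = 0.1548, g' = -0.818 → ψ₂ = 0.689
  ψ₂ = 0.689: g = 0.0114, g' = -0.721 → ψ₂ = 0.705
Converged at ψ₂ = 0.705.
  acetone: x = 0.069, y = 0.302
  ethanol: x = 0.075, y = 0.206
  benzene: x = 0.045, y = 0.103
  o-xylene: x = 0.810, y = 0.389

y_o-xylene (drum 2) = 0.389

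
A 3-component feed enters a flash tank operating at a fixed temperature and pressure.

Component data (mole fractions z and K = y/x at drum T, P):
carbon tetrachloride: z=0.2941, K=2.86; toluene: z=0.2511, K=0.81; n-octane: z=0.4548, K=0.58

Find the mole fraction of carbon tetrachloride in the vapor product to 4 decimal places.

y_carbon tetrachloride = 0.4472

Material balance + equilibrium reduce to Σ zᵢ(Kᵢ−1)/(1+V/F(Kᵢ−1)) = 0.
Feasibility: ΣzᵢKᵢ = 1.3083, Σzᵢ/Kᵢ = 1.1970 — both > 1, two phases present.
Newton–Raphson from V/F = 0.5:
  V/F = 0.5000: g = -0.01108, g' = -0.4128 → V/F = 0.4732
  V/F = 0.4732: g = 0.00014, g' = -0.4237 → V/F = 0.4735
Converged at V/F = 0.4735.
Compositions from xᵢ = zᵢ/(1+V/F(Kᵢ−1)), yᵢ = Kᵢxᵢ:
  carbon tetrachloride: x = 0.1564, y = 0.4472
  toluene: x = 0.2759, y = 0.2235
  n-octane: x = 0.5677, y = 0.3293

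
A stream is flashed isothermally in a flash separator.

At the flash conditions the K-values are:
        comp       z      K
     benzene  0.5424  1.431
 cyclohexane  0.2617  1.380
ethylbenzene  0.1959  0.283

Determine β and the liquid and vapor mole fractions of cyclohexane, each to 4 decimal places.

Material balance + equilibrium reduce to Σ zᵢ(Kᵢ−1)/(1+β(Kᵢ−1)) = 0.
Feasibility: ΣzᵢKᵢ = 1.1928, Σzᵢ/Kᵢ = 1.2609 — both > 1, two phases present.
Newton–Raphson from β = 0.68:
  β = 0.6800: g = -0.01429, g' = -0.4676 → β = 0.6495
  β = 0.6495: g = -0.00045, g' = -0.4385 → β = 0.6484
Converged at β = 0.6484.
Compositions from xᵢ = zᵢ/(1+β(Kᵢ−1)), yᵢ = Kᵢxᵢ:
  benzene: x = 0.4239, y = 0.6066
  cyclohexane: x = 0.2100, y = 0.2898
  ethylbenzene: x = 0.3661, y = 0.1036

β = 0.6484, x_cyclohexane = 0.2100, y_cyclohexane = 0.2898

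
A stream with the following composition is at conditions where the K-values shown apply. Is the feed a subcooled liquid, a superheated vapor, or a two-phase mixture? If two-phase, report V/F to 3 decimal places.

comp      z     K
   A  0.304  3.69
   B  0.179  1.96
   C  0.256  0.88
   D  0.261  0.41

two-phase, V/F = 0.851

ΣzᵢKᵢ = 1.805; Σzᵢ/Kᵢ = 1.101.
Both exceed 1, so a two-phase solution exists.
Rachford–Rice: g(ψ) = Σ zᵢ(Kᵢ−1)/(1+ψ(Kᵢ−1)) = 0.
Iterate (Newton) starting at ψ = 0.5:
  ψ = 0.500: g = 0.2137, g' = -0.662 → ψ = 0.823
  ψ = 0.823: g = 0.0172, g' = -0.612 → ψ = 0.851
Converged at ψ = 0.851.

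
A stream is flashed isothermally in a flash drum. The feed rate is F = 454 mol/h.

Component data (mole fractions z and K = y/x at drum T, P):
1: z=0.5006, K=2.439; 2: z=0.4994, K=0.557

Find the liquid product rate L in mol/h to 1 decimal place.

L = 98.5 mol/h

Binary case is linear: z₁(K₁−1)(1+V/F(K₂−1)) + z₂(K₂−1)(1+V/F(K₁−1)) = 0
⇒ V/F = [z₁(K₁−1)+z₂(K₂−1)] / [−(K₁−1)(K₂−1)] = 0.49913/0.63748 = 0.7830
Then V = V/F·F = 0.7830·454 = 355.5 mol/h and L = F − V = 98.5 mol/h.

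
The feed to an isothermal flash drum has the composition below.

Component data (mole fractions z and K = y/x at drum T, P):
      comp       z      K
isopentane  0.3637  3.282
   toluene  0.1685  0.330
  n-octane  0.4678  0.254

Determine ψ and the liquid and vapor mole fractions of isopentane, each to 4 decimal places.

ψ = 0.2220, x_isopentane = 0.2414, y_isopentane = 0.7923

Let ψ = V/F and solve Σ zᵢ(Kᵢ−1)/(1+ψ(Kᵢ−1)) = 0.
Feasibility: ΣzᵢKᵢ = 1.3681, Σzᵢ/Kᵢ = 2.4632 — both > 1, two phases present.
Newton iteration, ψ⁰ = 0.5:
  ψ = 0.5000: g = -0.33870, g' = -1.2464 → ψ = 0.2283
  ψ = 0.2283: g = -0.00818, g' = -1.3024 → ψ = 0.2220
Converged at ψ = 0.2220.
Compositions from xᵢ = zᵢ/(1+ψ(Kᵢ−1)), yᵢ = Kᵢxᵢ:
  isopentane: x = 0.2414, y = 0.7923
  toluene: x = 0.1979, y = 0.0653
  n-octane: x = 0.5607, y = 0.1424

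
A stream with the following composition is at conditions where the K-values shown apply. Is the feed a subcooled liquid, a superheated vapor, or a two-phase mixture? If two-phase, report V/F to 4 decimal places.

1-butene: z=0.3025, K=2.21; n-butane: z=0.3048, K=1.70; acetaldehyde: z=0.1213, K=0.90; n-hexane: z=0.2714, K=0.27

two-phase, V/F = 0.5954

ΣzᵢKᵢ = 1.3691; Σzᵢ/Kᵢ = 1.4561.
Both exceed 1, so a two-phase solution exists.
Rachford–Rice: g(ψ) = Σ zᵢ(Kᵢ−1)/(1+ψ(Kᵢ−1)) = 0.
Newton–Raphson from ψ = 0.5:
  ψ = 0.5000: g = 0.06133, g' = -0.6139 → ψ = 0.5999
  ψ = 0.5999: g = -0.00304, g' = -0.6819 → ψ = 0.5954
Converged at ψ = 0.5954.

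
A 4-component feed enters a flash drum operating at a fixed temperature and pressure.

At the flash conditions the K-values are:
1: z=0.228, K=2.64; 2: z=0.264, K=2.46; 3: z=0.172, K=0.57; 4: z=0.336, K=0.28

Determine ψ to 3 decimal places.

Rachford–Rice: g(ψ) = Σ zᵢ(Kᵢ−1)/(1+ψ(Kᵢ−1)) = 0.
g(0) = ΣzᵢKᵢ − 1 = 0.443 and g(1) = 1 − Σzᵢ/Kᵢ = -0.695, so a root lies in (0, 1).
Newton–Raphson from ψ = 0.5:
  ψ = 0.500: g = -0.0440, g' = -0.850 → ψ = 0.448
Converged at ψ = 0.448.

ψ = 0.448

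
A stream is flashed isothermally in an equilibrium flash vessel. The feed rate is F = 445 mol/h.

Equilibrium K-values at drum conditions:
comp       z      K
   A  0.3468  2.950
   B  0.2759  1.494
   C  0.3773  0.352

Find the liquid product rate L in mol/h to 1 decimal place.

L = 168.0 mol/h

Rachford–Rice: g(V/F) = Σ zᵢ(Kᵢ−1)/(1+V/F(Kᵢ−1)) = 0.
g(0) = ΣzᵢKᵢ − 1 = 0.5681 and g(1) = 1 − Σzᵢ/Kᵢ = -0.3741, so a root lies in (0, 1).
Newton–Raphson from V/F = 0.5:
  V/F = 0.5000: g = 0.09004, g' = -0.7281 → V/F = 0.6237
  V/F = 0.6237: g = -0.00097, g' = -0.7541 → V/F = 0.6224
Converged at V/F = 0.6224.
Then V = V/F·F = 0.6224·445 = 277.0 mol/h and L = F − V = 168.0 mol/h.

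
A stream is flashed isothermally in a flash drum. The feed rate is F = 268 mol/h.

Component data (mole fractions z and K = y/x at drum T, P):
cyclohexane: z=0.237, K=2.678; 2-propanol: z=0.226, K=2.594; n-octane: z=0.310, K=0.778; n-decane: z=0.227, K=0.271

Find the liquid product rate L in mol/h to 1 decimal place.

Iterate (Newton) starting at β = 0.55:
  β = 0.550: g = 0.0441, g' = -0.700 → β = 0.613
  β = 0.613: g = -0.0007, g' = -0.724 → β = 0.612
Converged at β = 0.612.
Then V = β·F = 0.6122·268 = 164.1 mol/h and L = F − V = 103.9 mol/h.

L = 103.9 mol/h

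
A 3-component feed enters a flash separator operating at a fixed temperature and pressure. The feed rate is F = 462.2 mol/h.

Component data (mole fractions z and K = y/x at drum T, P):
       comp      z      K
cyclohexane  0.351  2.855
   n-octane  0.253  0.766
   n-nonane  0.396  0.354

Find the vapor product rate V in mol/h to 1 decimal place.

Newton iteration, β⁰ = 0.5:
  β = 0.500: g = -0.1071, g' = -0.703 → β = 0.348
  β = 0.348: g = 0.0014, g' = -0.738 → β = 0.350
Converged at β = 0.350.
Then V = β·F = 0.3497·462.2 = 161.6 mol/h and L = F − V = 300.6 mol/h.

V = 161.6 mol/h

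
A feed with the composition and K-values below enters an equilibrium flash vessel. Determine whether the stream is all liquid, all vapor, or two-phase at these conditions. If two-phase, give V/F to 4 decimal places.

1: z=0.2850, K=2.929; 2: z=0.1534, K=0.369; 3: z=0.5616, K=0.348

two-phase, V/F = 0.0695

ΣzᵢKᵢ = 1.0868; Σzᵢ/Kᵢ = 2.1268.
Both exceed 1, so a two-phase solution exists.
Rachford–Rice: g(ψ) = Σ zᵢ(Kᵢ−1)/(1+ψ(Kᵢ−1)) = 0.
Newton iteration, ψ⁰ = 0.5:
  ψ = 0.5000: g = -0.40483, g' = -0.9307 → ψ = 0.0650
  ψ = 0.0650: g = 0.00519, g' = -1.1641 → ψ = 0.0695
Converged at ψ = 0.0695.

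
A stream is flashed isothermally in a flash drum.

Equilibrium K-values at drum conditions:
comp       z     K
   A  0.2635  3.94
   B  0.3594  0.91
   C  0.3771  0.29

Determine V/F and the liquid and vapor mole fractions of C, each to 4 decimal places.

V/F = 0.3412, x_C = 0.4977, y_C = 0.1443

Newton iteration, V/F⁰ = 0.5:
  V/F = 0.5000: g = -0.13533, g' = -0.8334 → V/F = 0.3376
  V/F = 0.3376: g = 0.00326, g' = -0.9056 → V/F = 0.3412
Converged at V/F = 0.3412.
Compositions from xᵢ = zᵢ/(1+V/F(Kᵢ−1)), yᵢ = Kᵢxᵢ:
  A: x = 0.1315, y = 0.5183
  B: x = 0.3708, y = 0.3374
  C: x = 0.4977, y = 0.1443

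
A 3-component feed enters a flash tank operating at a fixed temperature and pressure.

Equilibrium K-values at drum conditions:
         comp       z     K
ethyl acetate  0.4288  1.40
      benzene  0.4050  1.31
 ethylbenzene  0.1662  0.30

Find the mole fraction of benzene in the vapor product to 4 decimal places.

Rachford–Rice: g(V/F) = Σ zᵢ(Kᵢ−1)/(1+V/F(Kᵢ−1)) = 0.
Check two-phase: ΣzᵢKᵢ = 1.1807 > 1 and Σzᵢ/Kᵢ = 1.1694 > 1, so g(0) = 0.1807 > 0 and g(1) = -0.1694 < 0.
Newton iteration, V/F⁰ = 0.5:
  V/F = 0.5000: g = 0.07265, g' = -0.2696 → V/F = 0.7695
  V/F = 0.7695: g = -0.01965, g' = -0.4481 → V/F = 0.7256
  V/F = 0.7256: g = -0.00101, g' = -0.4035 → V/F = 0.7231
Converged at V/F = 0.7231.
Compositions from xᵢ = zᵢ/(1+V/F(Kᵢ−1)), yᵢ = Kᵢxᵢ:
  ethyl acetate: x = 0.3326, y = 0.4656
  benzene: x = 0.3308, y = 0.4334
  ethylbenzene: x = 0.3366, y = 0.1010

y_benzene = 0.4334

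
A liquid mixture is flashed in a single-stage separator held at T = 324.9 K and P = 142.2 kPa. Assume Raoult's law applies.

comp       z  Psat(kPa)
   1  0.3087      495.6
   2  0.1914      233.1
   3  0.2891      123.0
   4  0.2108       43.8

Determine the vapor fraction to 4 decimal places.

Raoult's law: Kᵢ = Pᵢˢᵃᵗ/P = Pᵢˢᵃᵗ/142.2.
  K_1 = 495.6/142.2 = 3.485232, K_2 = 233.1/142.2 = 1.639241, K_3 = 123.0/142.2 = 0.864979, K_4 = 43.8/142.2 = 0.308017
Rachford–Rice: g(ψ) = Σ zᵢ(Kᵢ−1)/(1+ψ(Kᵢ−1)) = 0.
g(0) = ΣzᵢKᵢ − 1 = 0.7046 and g(1) = 1 − Σzᵢ/Kᵢ = -0.2239, so a root lies in (0, 1).
Iterate (Newton) starting at ψ = 0.56:
  ψ = 0.5600: g = 0.13048, g' = -0.6510 → ψ = 0.7604
  ψ = 0.7604: g = -0.00358, g' = -0.7199 → ψ = 0.7555
Converged at ψ = 0.7555.

ψ = 0.7555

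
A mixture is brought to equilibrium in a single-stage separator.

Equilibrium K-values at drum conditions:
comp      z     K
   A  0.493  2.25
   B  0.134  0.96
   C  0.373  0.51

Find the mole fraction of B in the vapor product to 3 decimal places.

y_B = 0.133

Newton iteration, V/F⁰ = 0.5:
  V/F = 0.500: g = 0.1317, g' = -0.449 → V/F = 0.793
  V/F = 0.793: g = 0.0049, g' = -0.434 → V/F = 0.805
Converged at V/F = 0.805.
Compositions from xᵢ = zᵢ/(1+V/F(Kᵢ−1)), yᵢ = Kᵢxᵢ:
  A: x = 0.246, y = 0.553
  B: x = 0.138, y = 0.133
  C: x = 0.616, y = 0.314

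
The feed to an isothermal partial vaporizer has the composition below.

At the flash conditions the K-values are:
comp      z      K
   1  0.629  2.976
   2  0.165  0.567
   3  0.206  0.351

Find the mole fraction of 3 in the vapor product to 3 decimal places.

y_3 = 0.177

Material balance + equilibrium reduce to Σ zᵢ(Kᵢ−1)/(1+V/F(Kᵢ−1)) = 0.
g(0) = ΣzᵢKᵢ − 1 = 1.038 and g(1) = 1 − Σzᵢ/Kᵢ = -0.089, so a root lies in (0, 1).
Iterate (Newton) starting at V/F = 0.63:
  V/F = 0.630: g = 0.2292, g' = -0.794 → V/F = 0.919
  V/F = 0.919: g = -0.0083, g' = -0.927 → V/F = 0.910
Converged at V/F = 0.910.
Compositions from xᵢ = zᵢ/(1+V/F(Kᵢ−1)), yᵢ = Kᵢxᵢ:
  1: x = 0.225, y = 0.669
  2: x = 0.272, y = 0.154
  3: x = 0.503, y = 0.177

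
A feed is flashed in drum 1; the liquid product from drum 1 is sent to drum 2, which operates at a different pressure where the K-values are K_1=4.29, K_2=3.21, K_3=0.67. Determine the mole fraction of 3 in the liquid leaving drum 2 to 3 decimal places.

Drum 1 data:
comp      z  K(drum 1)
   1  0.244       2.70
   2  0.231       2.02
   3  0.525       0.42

Drum 1:
Material balance + equilibrium reduce to Σ zᵢ(Kᵢ−1)/(1+ψ₁(Kᵢ−1)) = 0.
Feasibility: ΣzᵢKᵢ = 1.346, Σzᵢ/Kᵢ = 1.455 — both > 1, two phases present.
Newton iteration, ψ₁⁰ = 0.5:
  ψ₁ = 0.500: g = -0.0486, g' = -0.662 → ψ₁ = 0.427
Converged at ψ₁ = 0.427.
Drum-1 compositions:
  1: x = 0.141, y = 0.382
  2: x = 0.161, y = 0.325
  3: x = 0.698, y = 0.293
Drum-2 feed = drum-1 liquid: z₂ = (0.1414, 0.1610, 0.6976).
Drum 2:
Rachford–Rice: g(ψ₂) = Σ zᵢ(Kᵢ−1)/(1+ψ₂(Kᵢ−1)) = 0.
Feasibility: ΣzᵢKᵢ = 1.591, Σzᵢ/Kᵢ = 1.124 — both > 1, two phases present.
Newton–Raphson from ψ₂ = 0.5:
  ψ₂ = 0.500: g = 0.0692, g' = -0.505 → ψ₂ = 0.637
  ψ₂ = 0.637: g = 0.0066, g' = -0.417 → ψ₂ = 0.653
Converged at ψ₂ = 0.653.
  1: x = 0.045, y = 0.193
  2: x = 0.066, y = 0.212
  3: x = 0.889, y = 0.596

x_3 (drum 2) = 0.889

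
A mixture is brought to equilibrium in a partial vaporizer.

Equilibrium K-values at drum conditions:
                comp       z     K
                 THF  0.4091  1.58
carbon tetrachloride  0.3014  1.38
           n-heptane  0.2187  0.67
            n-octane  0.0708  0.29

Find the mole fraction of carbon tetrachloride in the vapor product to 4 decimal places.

Rachford–Rice: g(β) = Σ zᵢ(Kᵢ−1)/(1+β(Kᵢ−1)) = 0.
g(0) = ΣzᵢKᵢ − 1 = 0.2294 and g(1) = 1 − Σzᵢ/Kᵢ = -0.0479, so a root lies in (0, 1).
Iterate (Newton) starting at β = 0.64:
  β = 0.6400: g = 0.08154, g' = -0.2595 → β = 0.9542
  β = 0.9542: g = -0.02440, g' = -0.4743 → β = 0.9027
  β = 0.9027: g = -0.00178, g' = -0.4086 → β = 0.8984
Converged at β = 0.8984.
Compositions from xᵢ = zᵢ/(1+β(Kᵢ−1)), yᵢ = Kᵢxᵢ:
  THF: x = 0.2690, y = 0.4250
  carbon tetrachloride: x = 0.2247, y = 0.3101
  n-heptane: x = 0.3109, y = 0.2083
  n-octane: x = 0.1955, y = 0.0567

y_carbon tetrachloride = 0.3101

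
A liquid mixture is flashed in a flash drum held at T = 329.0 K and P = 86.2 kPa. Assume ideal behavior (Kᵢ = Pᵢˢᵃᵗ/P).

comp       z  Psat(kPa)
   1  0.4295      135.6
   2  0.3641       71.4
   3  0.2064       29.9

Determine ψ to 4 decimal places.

ψ = 0.2043

Raoult's law: Kᵢ = Pᵢˢᵃᵗ/P = Pᵢˢᵃᵗ/86.2.
  K_1 = 135.6/86.2 = 1.573086, K_2 = 71.4/86.2 = 0.828306, K_3 = 29.9/86.2 = 0.346868
Let ψ = V/F and solve Σ zᵢ(Kᵢ−1)/(1+ψ(Kᵢ−1)) = 0.
Check two-phase: ΣzᵢKᵢ = 1.0488 > 1 and Σzᵢ/Kᵢ = 1.3076 > 1, so g(0) = 0.0488 > 0 and g(1) = -0.3076 < 0.
Iterate (Newton) starting at ψ = 0.7:
  ψ = 0.7000: g = -0.14373, g' = -0.3845 → ψ = 0.3262
  ψ = 0.3262: g = -0.03016, g' = -0.2543 → ψ = 0.2077
  ψ = 0.2077: g = -0.00082, g' = -0.2420 → ψ = 0.2043
Converged at ψ = 0.2043.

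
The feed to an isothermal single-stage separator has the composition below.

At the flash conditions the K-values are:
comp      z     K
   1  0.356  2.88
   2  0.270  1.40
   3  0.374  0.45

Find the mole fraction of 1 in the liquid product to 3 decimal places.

x_1 = 0.146

Rachford–Rice: g(ψ) = Σ zᵢ(Kᵢ−1)/(1+ψ(Kᵢ−1)) = 0.
Feasibility: ΣzᵢKᵢ = 1.572, Σzᵢ/Kᵢ = 1.148 — both > 1, two phases present.
Iterate (Newton) starting at ψ = 0.5:
  ψ = 0.500: g = 0.1513, g' = -0.580 → ψ = 0.761
  ψ = 0.761: g = 0.0044, g' = -0.573 → ψ = 0.769
Converged at ψ = 0.769.
Compositions from xᵢ = zᵢ/(1+ψ(Kᵢ−1)), yᵢ = Kᵢxᵢ:
  1: x = 0.146, y = 0.419
  2: x = 0.207, y = 0.289
  3: x = 0.648, y = 0.292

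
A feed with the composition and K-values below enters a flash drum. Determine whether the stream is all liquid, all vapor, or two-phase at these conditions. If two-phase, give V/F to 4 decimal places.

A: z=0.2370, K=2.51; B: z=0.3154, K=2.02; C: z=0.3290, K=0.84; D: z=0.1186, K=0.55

all vapor

ΣzᵢKᵢ = 1.5736; Σzᵢ/Kᵢ = 0.8579.
Since Σzᵢ/Kᵢ < 1 the mixture is above its dew point — single vapor phase.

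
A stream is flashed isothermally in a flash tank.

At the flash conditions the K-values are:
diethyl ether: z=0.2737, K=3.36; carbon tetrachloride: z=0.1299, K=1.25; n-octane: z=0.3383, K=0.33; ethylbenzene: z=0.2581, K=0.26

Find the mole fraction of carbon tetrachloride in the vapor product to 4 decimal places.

y_carbon tetrachloride = 0.1552

Let ψ = V/F and solve Σ zᵢ(Kᵢ−1)/(1+ψ(Kᵢ−1)) = 0.
Feasibility: ΣzᵢKᵢ = 1.2608, Σzᵢ/Kᵢ = 2.2032 — both > 1, two phases present.
Newton iteration, ψ⁰ = 0.7:
  ψ = 0.7000: g = -0.55191, g' = -1.3696 → ψ = 0.2970
  ψ = 0.2970: g = -0.11780, g' = -1.0028 → ψ = 0.1795
  ψ = 0.1795: g = 0.00685, g' = -1.1437 → ψ = 0.1855
  ψ = 0.1855: g = 0.00003, g' = -1.1327 → ψ = 0.1856
Converged at ψ = 0.1856.
Compositions from xᵢ = zᵢ/(1+ψ(Kᵢ−1)), yᵢ = Kᵢxᵢ:
  diethyl ether: x = 0.1903, y = 0.6395
  carbon tetrachloride: x = 0.1241, y = 0.1552
  n-octane: x = 0.3863, y = 0.1275
  ethylbenzene: x = 0.2992, y = 0.0778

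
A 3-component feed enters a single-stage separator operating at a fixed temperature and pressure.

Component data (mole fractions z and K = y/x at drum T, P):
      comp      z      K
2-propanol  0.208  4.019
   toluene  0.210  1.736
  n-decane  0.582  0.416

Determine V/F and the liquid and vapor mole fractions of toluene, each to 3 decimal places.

Rachford–Rice: g(V/F) = Σ zᵢ(Kᵢ−1)/(1+V/F(Kᵢ−1)) = 0.
Feasibility: ΣzᵢKᵢ = 1.443, Σzᵢ/Kᵢ = 1.572 — both > 1, two phases present.
Newton iteration, V/F⁰ = 0.5:
  V/F = 0.500: g = -0.1169, g' = -0.758 → V/F = 0.346
  V/F = 0.346: g = 0.0045, g' = -0.838 → V/F = 0.351
Converged at V/F = 0.351.
Compositions from xᵢ = zᵢ/(1+V/F(Kᵢ−1)), yᵢ = Kᵢxᵢ:
  2-propanol: x = 0.101, y = 0.406
  toluene: x = 0.167, y = 0.290
  n-decane: x = 0.732, y = 0.305

V/F = 0.351, x_toluene = 0.167, y_toluene = 0.290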